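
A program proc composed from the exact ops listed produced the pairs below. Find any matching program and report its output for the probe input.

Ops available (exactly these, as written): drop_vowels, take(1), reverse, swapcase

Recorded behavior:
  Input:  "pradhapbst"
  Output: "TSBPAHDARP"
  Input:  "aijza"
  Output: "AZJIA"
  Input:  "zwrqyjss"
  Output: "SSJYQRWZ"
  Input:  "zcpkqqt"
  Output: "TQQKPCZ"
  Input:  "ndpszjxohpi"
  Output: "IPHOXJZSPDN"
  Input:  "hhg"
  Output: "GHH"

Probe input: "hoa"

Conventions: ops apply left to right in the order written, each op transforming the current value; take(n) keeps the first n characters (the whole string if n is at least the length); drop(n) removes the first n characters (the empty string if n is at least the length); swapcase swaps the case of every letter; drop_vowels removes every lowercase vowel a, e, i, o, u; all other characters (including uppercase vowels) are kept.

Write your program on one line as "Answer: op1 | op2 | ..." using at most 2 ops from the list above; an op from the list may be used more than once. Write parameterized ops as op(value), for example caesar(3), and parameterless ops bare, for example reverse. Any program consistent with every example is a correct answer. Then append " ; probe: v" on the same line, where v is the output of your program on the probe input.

swapcase | reverse ; probe: "AOH"

Check, running the answer program on each example:
  "pradhapbst" -> "PRADHAPBST" -> "TSBPAHDARP"
  "aijza" -> "AIJZA" -> "AZJIA"
  "zwrqyjss" -> "ZWRQYJSS" -> "SSJYQRWZ"
  "zcpkqqt" -> "ZCPKQQT" -> "TQQKPCZ"
  "ndpszjxohpi" -> "NDPSZJXOHPI" -> "IPHOXJZSPDN"
  "hhg" -> "HHG" -> "GHH"
  probe: "hoa" -> "HOA" -> "AOH"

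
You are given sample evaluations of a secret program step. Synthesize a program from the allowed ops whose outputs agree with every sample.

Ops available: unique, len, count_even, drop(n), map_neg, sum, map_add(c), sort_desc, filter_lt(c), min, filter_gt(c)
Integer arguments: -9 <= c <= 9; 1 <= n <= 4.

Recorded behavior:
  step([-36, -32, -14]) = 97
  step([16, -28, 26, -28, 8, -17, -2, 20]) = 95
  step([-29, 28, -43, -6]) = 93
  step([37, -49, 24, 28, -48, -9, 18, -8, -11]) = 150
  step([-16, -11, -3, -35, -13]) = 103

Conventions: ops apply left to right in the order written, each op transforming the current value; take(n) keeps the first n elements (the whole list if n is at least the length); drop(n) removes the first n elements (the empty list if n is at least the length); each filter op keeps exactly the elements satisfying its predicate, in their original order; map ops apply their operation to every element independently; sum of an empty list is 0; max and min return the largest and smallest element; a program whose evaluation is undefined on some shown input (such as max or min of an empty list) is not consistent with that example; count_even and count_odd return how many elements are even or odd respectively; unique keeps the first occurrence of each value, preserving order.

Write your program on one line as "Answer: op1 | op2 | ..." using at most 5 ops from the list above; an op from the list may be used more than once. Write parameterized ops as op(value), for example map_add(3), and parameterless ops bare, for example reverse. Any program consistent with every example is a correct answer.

filter_lt(2) | map_neg | map_add(5) | sum

Check, running the answer program on each example:
  [-36, -32, -14] -> [-36, -32, -14] -> [36, 32, 14] -> [41, 37, 19] -> 97
  [16, -28, 26, -28, 8, -17, -2, 20] -> [-28, -28, -17, -2] -> [28, 28, 17, 2] -> [33, 33, 22, 7] -> 95
  [-29, 28, -43, -6] -> [-29, -43, -6] -> [29, 43, 6] -> [34, 48, 11] -> 93
  [37, -49, 24, 28, -48, -9, 18, -8, -11] -> [-49, -48, -9, -8, -11] -> [49, 48, 9, 8, 11] -> [54, 53, 14, 13, 16] -> 150
  [-16, -11, -3, -35, -13] -> [-16, -11, -3, -35, -13] -> [16, 11, 3, 35, 13] -> [21, 16, 8, 40, 18] -> 103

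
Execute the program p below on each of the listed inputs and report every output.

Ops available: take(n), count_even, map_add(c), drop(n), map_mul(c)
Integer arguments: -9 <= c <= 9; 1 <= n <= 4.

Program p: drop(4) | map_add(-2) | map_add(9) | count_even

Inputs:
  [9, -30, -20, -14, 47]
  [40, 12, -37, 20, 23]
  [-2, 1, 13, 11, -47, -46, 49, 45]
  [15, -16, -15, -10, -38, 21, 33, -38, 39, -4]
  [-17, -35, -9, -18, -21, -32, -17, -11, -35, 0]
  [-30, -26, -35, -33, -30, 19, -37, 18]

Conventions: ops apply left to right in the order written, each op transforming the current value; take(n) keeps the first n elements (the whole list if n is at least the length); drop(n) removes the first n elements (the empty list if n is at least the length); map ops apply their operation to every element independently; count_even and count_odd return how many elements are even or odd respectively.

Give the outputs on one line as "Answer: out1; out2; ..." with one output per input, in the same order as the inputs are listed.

1; 1; 3; 3; 4; 2

Execution, op by op:
  [9, -30, -20, -14, 47] -> [47] -> [45] -> [54] -> 1
  [40, 12, -37, 20, 23] -> [23] -> [21] -> [30] -> 1
  [-2, 1, 13, 11, -47, -46, 49, 45] -> [-47, -46, 49, 45] -> [-49, -48, 47, 43] -> [-40, -39, 56, 52] -> 3
  [15, -16, -15, -10, -38, 21, 33, -38, 39, -4] -> [-38, 21, 33, -38, 39, -4] -> [-40, 19, 31, -40, 37, -6] -> [-31, 28, 40, -31, 46, 3] -> 3
  [-17, -35, -9, -18, -21, -32, -17, -11, -35, 0] -> [-21, -32, -17, -11, -35, 0] -> [-23, -34, -19, -13, -37, -2] -> [-14, -25, -10, -4, -28, 7] -> 4
  [-30, -26, -35, -33, -30, 19, -37, 18] -> [-30, 19, -37, 18] -> [-32, 17, -39, 16] -> [-23, 26, -30, 25] -> 2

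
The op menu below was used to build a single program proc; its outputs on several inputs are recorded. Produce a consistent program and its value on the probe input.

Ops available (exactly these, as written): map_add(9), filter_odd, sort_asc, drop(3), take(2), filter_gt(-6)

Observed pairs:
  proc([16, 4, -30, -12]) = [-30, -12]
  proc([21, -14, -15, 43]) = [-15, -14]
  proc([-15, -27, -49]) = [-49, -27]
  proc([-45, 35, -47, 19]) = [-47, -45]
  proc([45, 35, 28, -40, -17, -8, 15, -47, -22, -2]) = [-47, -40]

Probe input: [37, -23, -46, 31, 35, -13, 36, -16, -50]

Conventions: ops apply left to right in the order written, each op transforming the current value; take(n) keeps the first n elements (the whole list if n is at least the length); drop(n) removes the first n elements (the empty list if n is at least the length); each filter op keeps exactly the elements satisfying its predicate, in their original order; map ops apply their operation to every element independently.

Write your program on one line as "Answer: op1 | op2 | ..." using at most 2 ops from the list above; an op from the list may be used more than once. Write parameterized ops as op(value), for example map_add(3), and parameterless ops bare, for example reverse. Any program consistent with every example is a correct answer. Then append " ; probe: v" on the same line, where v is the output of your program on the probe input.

sort_asc | take(2) ; probe: [-50, -46]

Check, running the answer program on each example:
  [16, 4, -30, -12] -> [-30, -12, 4, 16] -> [-30, -12]
  [21, -14, -15, 43] -> [-15, -14, 21, 43] -> [-15, -14]
  [-15, -27, -49] -> [-49, -27, -15] -> [-49, -27]
  [-45, 35, -47, 19] -> [-47, -45, 19, 35] -> [-47, -45]
  [45, 35, 28, -40, -17, -8, 15, -47, -22, -2] -> [-47, -40, -22, -17, -8, -2, 15, 28, 35, 45] -> [-47, -40]
  probe: [37, -23, -46, 31, 35, -13, 36, -16, -50] -> [-50, -46, -23, -16, -13, 31, 35, 36, 37] -> [-50, -46]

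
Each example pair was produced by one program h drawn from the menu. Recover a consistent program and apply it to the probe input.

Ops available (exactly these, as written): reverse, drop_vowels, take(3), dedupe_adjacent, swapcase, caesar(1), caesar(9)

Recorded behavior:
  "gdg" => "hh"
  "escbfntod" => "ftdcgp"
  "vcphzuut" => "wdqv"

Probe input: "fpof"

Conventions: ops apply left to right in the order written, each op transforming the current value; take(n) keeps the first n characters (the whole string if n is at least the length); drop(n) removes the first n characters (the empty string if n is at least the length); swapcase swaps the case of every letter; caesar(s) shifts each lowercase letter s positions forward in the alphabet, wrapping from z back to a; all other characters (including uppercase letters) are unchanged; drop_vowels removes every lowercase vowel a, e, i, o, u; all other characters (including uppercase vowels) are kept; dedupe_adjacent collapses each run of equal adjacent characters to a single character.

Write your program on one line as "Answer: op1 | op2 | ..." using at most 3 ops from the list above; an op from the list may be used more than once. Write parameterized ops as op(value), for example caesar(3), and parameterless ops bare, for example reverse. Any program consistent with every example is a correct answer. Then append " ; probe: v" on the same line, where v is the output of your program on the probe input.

dedupe_adjacent | caesar(1) | drop_vowels ; probe: "gqpg"

Check, running the answer program on each example:
  "gdg" -> "gdg" -> "heh" -> "hh"
  "escbfntod" -> "escbfntod" -> "ftdcgoupe" -> "ftdcgp"
  "vcphzuut" -> "vcphzut" -> "wdqiavu" -> "wdqv"
  probe: "fpof" -> "fpof" -> "gqpg" -> "gqpg"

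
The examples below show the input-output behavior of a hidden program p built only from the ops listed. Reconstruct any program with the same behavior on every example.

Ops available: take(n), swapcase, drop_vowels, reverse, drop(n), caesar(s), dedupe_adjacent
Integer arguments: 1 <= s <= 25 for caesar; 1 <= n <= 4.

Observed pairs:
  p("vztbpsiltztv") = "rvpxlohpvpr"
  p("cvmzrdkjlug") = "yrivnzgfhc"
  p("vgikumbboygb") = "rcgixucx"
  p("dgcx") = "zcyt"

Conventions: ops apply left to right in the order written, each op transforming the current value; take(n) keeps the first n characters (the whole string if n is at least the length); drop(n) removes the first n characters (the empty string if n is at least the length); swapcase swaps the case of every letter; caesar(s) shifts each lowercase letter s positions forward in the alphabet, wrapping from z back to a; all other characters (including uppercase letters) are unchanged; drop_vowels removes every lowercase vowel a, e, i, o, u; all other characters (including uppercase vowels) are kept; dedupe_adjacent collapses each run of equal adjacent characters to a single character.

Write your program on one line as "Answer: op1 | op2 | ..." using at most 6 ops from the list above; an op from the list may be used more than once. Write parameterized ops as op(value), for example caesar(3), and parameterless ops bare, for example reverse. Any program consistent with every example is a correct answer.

reverse | drop_vowels | reverse | caesar(22) | dedupe_adjacent

Check, running the answer program on each example:
  "vztbpsiltztv" -> "vtztlispbtzv" -> "vtztlspbtzv" -> "vztbpsltztv" -> "rvpxlohpvpr" -> "rvpxlohpvpr"
  "cvmzrdkjlug" -> "guljkdrzmvc" -> "gljkdrzmvc" -> "cvmzrdkjlg" -> "yrivnzgfhc" -> "yrivnzgfhc"
  "vgikumbboygb" -> "bgyobbmukigv" -> "bgybbmkgv" -> "vgkmbbygb" -> "rcgixxucx" -> "rcgixucx"
  "dgcx" -> "xcgd" -> "xcgd" -> "dgcx" -> "zcyt" -> "zcyt"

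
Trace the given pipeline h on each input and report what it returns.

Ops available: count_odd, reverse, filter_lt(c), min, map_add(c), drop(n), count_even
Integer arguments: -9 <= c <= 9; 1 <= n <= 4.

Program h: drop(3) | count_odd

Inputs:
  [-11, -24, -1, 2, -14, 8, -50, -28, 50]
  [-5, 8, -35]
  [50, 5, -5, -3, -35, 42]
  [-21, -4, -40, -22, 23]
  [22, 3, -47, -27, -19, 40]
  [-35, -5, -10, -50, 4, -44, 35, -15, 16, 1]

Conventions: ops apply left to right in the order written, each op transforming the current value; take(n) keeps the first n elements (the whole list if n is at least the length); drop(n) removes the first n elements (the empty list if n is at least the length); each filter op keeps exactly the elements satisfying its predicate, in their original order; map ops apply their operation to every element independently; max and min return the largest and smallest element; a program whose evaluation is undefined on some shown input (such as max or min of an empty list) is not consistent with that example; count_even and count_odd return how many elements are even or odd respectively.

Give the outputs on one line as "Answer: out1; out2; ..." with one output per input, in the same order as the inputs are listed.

0; 0; 2; 1; 2; 3

Execution, op by op:
  [-11, -24, -1, 2, -14, 8, -50, -28, 50] -> [2, -14, 8, -50, -28, 50] -> 0
  [-5, 8, -35] -> [] -> 0
  [50, 5, -5, -3, -35, 42] -> [-3, -35, 42] -> 2
  [-21, -4, -40, -22, 23] -> [-22, 23] -> 1
  [22, 3, -47, -27, -19, 40] -> [-27, -19, 40] -> 2
  [-35, -5, -10, -50, 4, -44, 35, -15, 16, 1] -> [-50, 4, -44, 35, -15, 16, 1] -> 3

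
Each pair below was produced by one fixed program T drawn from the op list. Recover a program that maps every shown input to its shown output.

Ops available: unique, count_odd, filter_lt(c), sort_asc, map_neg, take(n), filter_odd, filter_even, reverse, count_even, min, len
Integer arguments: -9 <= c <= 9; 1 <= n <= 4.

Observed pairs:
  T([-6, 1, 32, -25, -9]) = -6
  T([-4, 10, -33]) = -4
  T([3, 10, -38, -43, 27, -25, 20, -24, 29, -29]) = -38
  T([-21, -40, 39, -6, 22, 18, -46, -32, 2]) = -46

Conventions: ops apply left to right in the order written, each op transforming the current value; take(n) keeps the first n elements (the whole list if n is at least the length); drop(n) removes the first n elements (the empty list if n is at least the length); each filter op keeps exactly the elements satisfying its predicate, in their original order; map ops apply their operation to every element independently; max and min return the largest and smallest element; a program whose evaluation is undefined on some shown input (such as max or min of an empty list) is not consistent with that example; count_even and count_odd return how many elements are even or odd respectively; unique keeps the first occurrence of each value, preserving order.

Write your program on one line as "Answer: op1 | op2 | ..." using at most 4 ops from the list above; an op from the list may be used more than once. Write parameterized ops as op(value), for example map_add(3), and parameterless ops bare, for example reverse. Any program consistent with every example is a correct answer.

filter_even | reverse | min

Check, running the answer program on each example:
  [-6, 1, 32, -25, -9] -> [-6, 32] -> [32, -6] -> -6
  [-4, 10, -33] -> [-4, 10] -> [10, -4] -> -4
  [3, 10, -38, -43, 27, -25, 20, -24, 29, -29] -> [10, -38, 20, -24] -> [-24, 20, -38, 10] -> -38
  [-21, -40, 39, -6, 22, 18, -46, -32, 2] -> [-40, -6, 22, 18, -46, -32, 2] -> [2, -32, -46, 18, 22, -6, -40] -> -46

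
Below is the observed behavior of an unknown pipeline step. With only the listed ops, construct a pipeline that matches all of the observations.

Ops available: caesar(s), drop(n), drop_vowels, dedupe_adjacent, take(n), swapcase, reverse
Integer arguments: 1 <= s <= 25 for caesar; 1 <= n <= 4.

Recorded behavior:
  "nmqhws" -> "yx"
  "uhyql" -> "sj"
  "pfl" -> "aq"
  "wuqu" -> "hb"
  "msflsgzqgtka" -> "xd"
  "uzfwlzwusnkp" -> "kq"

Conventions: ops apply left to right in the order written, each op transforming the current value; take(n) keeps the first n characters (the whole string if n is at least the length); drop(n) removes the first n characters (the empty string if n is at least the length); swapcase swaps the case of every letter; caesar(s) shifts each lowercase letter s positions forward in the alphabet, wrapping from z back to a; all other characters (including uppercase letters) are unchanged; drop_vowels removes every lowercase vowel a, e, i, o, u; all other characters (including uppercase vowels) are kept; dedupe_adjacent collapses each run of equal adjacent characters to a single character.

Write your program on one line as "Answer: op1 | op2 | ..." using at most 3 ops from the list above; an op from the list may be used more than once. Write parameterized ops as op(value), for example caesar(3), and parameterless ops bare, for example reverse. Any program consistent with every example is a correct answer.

drop_vowels | caesar(11) | take(2)

Check, running the answer program on each example:
  "nmqhws" -> "nmqhws" -> "yxbshd" -> "yx"
  "uhyql" -> "hyql" -> "sjbw" -> "sj"
  "pfl" -> "pfl" -> "aqw" -> "aq"
  "wuqu" -> "wq" -> "hb" -> "hb"
  "msflsgzqgtka" -> "msflsgzqgtk" -> "xdqwdrkbrev" -> "xd"
  "uzfwlzwusnkp" -> "zfwlzwsnkp" -> "kqhwkhdyva" -> "kq"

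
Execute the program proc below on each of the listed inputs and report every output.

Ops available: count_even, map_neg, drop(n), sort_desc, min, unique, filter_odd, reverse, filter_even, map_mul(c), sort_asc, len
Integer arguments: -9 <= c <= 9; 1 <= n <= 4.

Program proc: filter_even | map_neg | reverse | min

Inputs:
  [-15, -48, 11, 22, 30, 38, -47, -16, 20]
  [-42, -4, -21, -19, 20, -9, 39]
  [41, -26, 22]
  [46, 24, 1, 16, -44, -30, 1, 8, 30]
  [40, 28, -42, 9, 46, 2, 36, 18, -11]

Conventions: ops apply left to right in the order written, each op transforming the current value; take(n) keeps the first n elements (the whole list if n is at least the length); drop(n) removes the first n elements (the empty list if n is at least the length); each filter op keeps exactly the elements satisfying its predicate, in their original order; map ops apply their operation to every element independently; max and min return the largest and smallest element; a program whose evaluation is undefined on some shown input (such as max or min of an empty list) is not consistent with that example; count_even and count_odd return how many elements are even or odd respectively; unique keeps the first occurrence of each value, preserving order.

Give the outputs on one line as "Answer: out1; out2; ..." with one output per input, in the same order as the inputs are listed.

-38; -20; -22; -46; -46

Execution, op by op:
  [-15, -48, 11, 22, 30, 38, -47, -16, 20] -> [-48, 22, 30, 38, -16, 20] -> [48, -22, -30, -38, 16, -20] -> [-20, 16, -38, -30, -22, 48] -> -38
  [-42, -4, -21, -19, 20, -9, 39] -> [-42, -4, 20] -> [42, 4, -20] -> [-20, 4, 42] -> -20
  [41, -26, 22] -> [-26, 22] -> [26, -22] -> [-22, 26] -> -22
  [46, 24, 1, 16, -44, -30, 1, 8, 30] -> [46, 24, 16, -44, -30, 8, 30] -> [-46, -24, -16, 44, 30, -8, -30] -> [-30, -8, 30, 44, -16, -24, -46] -> -46
  [40, 28, -42, 9, 46, 2, 36, 18, -11] -> [40, 28, -42, 46, 2, 36, 18] -> [-40, -28, 42, -46, -2, -36, -18] -> [-18, -36, -2, -46, 42, -28, -40] -> -46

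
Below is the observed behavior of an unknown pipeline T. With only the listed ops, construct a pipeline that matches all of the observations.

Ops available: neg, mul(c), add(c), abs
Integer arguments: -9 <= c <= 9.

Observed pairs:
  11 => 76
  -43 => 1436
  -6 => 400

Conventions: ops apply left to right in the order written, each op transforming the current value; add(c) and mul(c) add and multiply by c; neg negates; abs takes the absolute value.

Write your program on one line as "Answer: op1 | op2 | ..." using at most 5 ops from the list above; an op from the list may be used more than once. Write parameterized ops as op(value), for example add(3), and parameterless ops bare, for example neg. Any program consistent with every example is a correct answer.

add(-7) | mul(7) | add(-9) | mul(-4) | abs

Check, running the answer program on each example:
  11 -> 4 -> 28 -> 19 -> -76 -> 76
  -43 -> -50 -> -350 -> -359 -> 1436 -> 1436
  -6 -> -13 -> -91 -> -100 -> 400 -> 400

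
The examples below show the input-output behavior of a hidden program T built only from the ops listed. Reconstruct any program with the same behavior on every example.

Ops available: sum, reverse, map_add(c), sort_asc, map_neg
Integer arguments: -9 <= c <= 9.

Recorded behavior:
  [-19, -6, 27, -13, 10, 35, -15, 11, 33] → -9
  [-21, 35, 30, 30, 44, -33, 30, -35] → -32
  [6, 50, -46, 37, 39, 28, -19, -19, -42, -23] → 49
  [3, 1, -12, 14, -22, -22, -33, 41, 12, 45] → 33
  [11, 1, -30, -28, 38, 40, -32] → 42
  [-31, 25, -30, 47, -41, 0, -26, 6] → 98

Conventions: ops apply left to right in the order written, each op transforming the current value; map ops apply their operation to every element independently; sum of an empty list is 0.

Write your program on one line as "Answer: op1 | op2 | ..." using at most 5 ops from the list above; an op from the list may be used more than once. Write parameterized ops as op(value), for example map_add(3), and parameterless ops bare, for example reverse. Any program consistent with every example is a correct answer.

sort_asc | reverse | map_add(-6) | map_neg | sum

Check, running the answer program on each example:
  [-19, -6, 27, -13, 10, 35, -15, 11, 33] -> [-19, -15, -13, -6, 10, 11, 27, 33, 35] -> [35, 33, 27, 11, 10, -6, -13, -15, -19] -> [29, 27, 21, 5, 4, -12, -19, -21, -25] -> [-29, -27, -21, -5, -4, 12, 19, 21, 25] -> -9
  [-21, 35, 30, 30, 44, -33, 30, -35] -> [-35, -33, -21, 30, 30, 30, 35, 44] -> [44, 35, 30, 30, 30, -21, -33, -35] -> [38, 29, 24, 24, 24, -27, -39, -41] -> [-38, -29, -24, -24, -24, 27, 39, 41] -> -32
  [6, 50, -46, 37, 39, 28, -19, -19, -42, -23] -> [-46, -42, -23, -19, -19, 6, 28, 37, 39, 50] -> [50, 39, 37, 28, 6, -19, -19, -23, -42, -46] -> [44, 33, 31, 22, 0, -25, -25, -29, -48, -52] -> [-44, -33, -31, -22, 0, 25, 25, 29, 48, 52] -> 49
  [3, 1, -12, 14, -22, -22, -33, 41, 12, 45] -> [-33, -22, -22, -12, 1, 3, 12, 14, 41, 45] -> [45, 41, 14, 12, 3, 1, -12, -22, -22, -33] -> [39, 35, 8, 6, -3, -5, -18, -28, -28, -39] -> [-39, -35, -8, -6, 3, 5, 18, 28, 28, 39] -> 33
  [11, 1, -30, -28, 38, 40, -32] -> [-32, -30, -28, 1, 11, 38, 40] -> [40, 38, 11, 1, -28, -30, -32] -> [34, 32, 5, -5, -34, -36, -38] -> [-34, -32, -5, 5, 34, 36, 38] -> 42
  [-31, 25, -30, 47, -41, 0, -26, 6] -> [-41, -31, -30, -26, 0, 6, 25, 47] -> [47, 25, 6, 0, -26, -30, -31, -41] -> [41, 19, 0, -6, -32, -36, -37, -47] -> [-41, -19, 0, 6, 32, 36, 37, 47] -> 98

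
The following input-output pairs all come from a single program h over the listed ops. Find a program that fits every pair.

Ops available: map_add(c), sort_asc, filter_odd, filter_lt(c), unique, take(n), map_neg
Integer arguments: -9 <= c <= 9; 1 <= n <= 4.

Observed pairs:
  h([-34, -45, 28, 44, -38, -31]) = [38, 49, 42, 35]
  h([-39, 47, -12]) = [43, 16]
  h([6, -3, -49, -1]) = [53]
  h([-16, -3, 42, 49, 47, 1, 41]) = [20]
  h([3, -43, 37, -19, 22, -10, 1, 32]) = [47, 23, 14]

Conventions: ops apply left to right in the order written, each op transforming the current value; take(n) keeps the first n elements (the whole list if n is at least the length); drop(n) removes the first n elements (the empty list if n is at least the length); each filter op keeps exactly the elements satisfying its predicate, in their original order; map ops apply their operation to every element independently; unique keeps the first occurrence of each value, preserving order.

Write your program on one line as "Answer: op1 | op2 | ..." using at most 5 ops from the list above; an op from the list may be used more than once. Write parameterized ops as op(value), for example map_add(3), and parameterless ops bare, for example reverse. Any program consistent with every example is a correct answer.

filter_lt(-2) | filter_lt(-4) | map_add(-4) | map_neg

Check, running the answer program on each example:
  [-34, -45, 28, 44, -38, -31] -> [-34, -45, -38, -31] -> [-34, -45, -38, -31] -> [-38, -49, -42, -35] -> [38, 49, 42, 35]
  [-39, 47, -12] -> [-39, -12] -> [-39, -12] -> [-43, -16] -> [43, 16]
  [6, -3, -49, -1] -> [-3, -49] -> [-49] -> [-53] -> [53]
  [-16, -3, 42, 49, 47, 1, 41] -> [-16, -3] -> [-16] -> [-20] -> [20]
  [3, -43, 37, -19, 22, -10, 1, 32] -> [-43, -19, -10] -> [-43, -19, -10] -> [-47, -23, -14] -> [47, 23, 14]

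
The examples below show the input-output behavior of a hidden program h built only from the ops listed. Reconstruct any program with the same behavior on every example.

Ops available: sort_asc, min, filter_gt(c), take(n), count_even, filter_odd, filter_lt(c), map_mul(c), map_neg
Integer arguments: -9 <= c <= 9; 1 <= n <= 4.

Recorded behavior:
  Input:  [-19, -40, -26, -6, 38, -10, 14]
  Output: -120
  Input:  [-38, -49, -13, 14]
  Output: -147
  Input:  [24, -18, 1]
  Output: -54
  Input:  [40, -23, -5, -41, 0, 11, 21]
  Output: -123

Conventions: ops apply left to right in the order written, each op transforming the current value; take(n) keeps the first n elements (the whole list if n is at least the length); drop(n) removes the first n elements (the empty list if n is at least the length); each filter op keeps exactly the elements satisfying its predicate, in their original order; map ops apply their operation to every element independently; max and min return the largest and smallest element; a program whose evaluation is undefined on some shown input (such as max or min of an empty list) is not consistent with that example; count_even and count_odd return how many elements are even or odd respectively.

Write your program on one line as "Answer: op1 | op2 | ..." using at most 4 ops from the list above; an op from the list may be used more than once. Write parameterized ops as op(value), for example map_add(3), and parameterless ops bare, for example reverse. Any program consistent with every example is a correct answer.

filter_lt(4) | map_mul(3) | min

Check, running the answer program on each example:
  [-19, -40, -26, -6, 38, -10, 14] -> [-19, -40, -26, -6, -10] -> [-57, -120, -78, -18, -30] -> -120
  [-38, -49, -13, 14] -> [-38, -49, -13] -> [-114, -147, -39] -> -147
  [24, -18, 1] -> [-18, 1] -> [-54, 3] -> -54
  [40, -23, -5, -41, 0, 11, 21] -> [-23, -5, -41, 0] -> [-69, -15, -123, 0] -> -123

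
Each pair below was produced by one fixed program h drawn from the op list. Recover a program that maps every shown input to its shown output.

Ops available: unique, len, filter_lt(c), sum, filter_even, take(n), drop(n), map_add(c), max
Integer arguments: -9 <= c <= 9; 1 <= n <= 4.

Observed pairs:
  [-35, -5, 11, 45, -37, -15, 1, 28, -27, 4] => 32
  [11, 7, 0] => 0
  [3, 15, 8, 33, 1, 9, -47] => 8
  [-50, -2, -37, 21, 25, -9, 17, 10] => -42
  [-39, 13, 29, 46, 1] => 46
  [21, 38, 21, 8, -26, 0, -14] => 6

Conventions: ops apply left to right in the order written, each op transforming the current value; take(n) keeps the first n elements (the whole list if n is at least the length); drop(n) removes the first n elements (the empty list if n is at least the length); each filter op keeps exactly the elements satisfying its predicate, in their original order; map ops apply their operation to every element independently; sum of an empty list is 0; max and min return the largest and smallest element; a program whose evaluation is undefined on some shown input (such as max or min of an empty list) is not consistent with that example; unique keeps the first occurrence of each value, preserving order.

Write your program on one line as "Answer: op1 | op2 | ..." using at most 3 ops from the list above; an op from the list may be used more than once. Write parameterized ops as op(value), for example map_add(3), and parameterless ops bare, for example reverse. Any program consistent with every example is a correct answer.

filter_even | sum

Check, running the answer program on each example:
  [-35, -5, 11, 45, -37, -15, 1, 28, -27, 4] -> [28, 4] -> 32
  [11, 7, 0] -> [0] -> 0
  [3, 15, 8, 33, 1, 9, -47] -> [8] -> 8
  [-50, -2, -37, 21, 25, -9, 17, 10] -> [-50, -2, 10] -> -42
  [-39, 13, 29, 46, 1] -> [46] -> 46
  [21, 38, 21, 8, -26, 0, -14] -> [38, 8, -26, 0, -14] -> 6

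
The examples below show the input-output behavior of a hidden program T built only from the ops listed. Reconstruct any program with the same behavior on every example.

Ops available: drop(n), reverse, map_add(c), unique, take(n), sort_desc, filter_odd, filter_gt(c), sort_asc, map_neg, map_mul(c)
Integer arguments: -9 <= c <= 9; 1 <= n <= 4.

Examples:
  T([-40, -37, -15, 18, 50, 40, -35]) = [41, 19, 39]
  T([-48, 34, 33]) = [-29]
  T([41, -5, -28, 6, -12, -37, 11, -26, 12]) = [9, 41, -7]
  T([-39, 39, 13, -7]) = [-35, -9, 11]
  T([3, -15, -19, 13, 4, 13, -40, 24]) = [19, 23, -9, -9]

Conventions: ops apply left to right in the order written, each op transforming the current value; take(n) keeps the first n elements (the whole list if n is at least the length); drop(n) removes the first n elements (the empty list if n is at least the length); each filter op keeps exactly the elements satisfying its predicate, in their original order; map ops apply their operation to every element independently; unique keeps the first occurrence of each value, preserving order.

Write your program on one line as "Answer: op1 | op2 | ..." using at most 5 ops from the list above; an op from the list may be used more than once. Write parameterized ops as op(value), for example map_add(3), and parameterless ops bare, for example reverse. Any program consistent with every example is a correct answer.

drop(1) | map_mul(-1) | filter_odd | map_add(4)

Check, running the answer program on each example:
  [-40, -37, -15, 18, 50, 40, -35] -> [-37, -15, 18, 50, 40, -35] -> [37, 15, -18, -50, -40, 35] -> [37, 15, 35] -> [41, 19, 39]
  [-48, 34, 33] -> [34, 33] -> [-34, -33] -> [-33] -> [-29]
  [41, -5, -28, 6, -12, -37, 11, -26, 12] -> [-5, -28, 6, -12, -37, 11, -26, 12] -> [5, 28, -6, 12, 37, -11, 26, -12] -> [5, 37, -11] -> [9, 41, -7]
  [-39, 39, 13, -7] -> [39, 13, -7] -> [-39, -13, 7] -> [-39, -13, 7] -> [-35, -9, 11]
  [3, -15, -19, 13, 4, 13, -40, 24] -> [-15, -19, 13, 4, 13, -40, 24] -> [15, 19, -13, -4, -13, 40, -24] -> [15, 19, -13, -13] -> [19, 23, -9, -9]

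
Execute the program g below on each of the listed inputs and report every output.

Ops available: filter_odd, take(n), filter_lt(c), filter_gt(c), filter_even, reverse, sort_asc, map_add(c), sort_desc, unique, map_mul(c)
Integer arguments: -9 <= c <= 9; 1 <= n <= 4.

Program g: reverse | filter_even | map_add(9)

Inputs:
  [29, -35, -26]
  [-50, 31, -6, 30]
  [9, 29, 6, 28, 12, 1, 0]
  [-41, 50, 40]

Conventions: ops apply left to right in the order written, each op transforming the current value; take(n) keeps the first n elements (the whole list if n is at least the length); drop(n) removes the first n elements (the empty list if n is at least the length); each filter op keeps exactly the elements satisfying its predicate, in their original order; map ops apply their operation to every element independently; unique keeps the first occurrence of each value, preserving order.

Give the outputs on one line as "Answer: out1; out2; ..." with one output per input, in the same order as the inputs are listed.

[-17]; [39, 3, -41]; [9, 21, 37, 15]; [49, 59]

Execution, op by op:
  [29, -35, -26] -> [-26, -35, 29] -> [-26] -> [-17]
  [-50, 31, -6, 30] -> [30, -6, 31, -50] -> [30, -6, -50] -> [39, 3, -41]
  [9, 29, 6, 28, 12, 1, 0] -> [0, 1, 12, 28, 6, 29, 9] -> [0, 12, 28, 6] -> [9, 21, 37, 15]
  [-41, 50, 40] -> [40, 50, -41] -> [40, 50] -> [49, 59]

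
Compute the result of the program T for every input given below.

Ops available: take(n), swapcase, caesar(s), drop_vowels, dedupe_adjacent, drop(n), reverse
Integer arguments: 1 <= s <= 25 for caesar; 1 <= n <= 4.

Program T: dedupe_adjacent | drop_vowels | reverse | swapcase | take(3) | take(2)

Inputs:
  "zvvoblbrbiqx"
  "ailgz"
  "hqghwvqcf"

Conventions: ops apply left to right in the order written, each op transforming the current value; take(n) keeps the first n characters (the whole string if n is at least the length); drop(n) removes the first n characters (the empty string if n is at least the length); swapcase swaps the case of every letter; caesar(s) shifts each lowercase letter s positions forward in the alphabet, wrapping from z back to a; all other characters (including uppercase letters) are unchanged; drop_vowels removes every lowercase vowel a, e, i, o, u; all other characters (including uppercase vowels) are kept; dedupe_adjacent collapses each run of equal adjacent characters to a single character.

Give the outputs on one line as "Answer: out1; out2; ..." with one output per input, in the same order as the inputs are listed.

Execution, op by op:
  "zvvoblbrbiqx" -> "zvoblbrbiqx" -> "zvblbrbqx" -> "xqbrblbvz" -> "XQBRBLBVZ" -> "XQB" -> "XQ"
  "ailgz" -> "ailgz" -> "lgz" -> "zgl" -> "ZGL" -> "ZGL" -> "ZG"
  "hqghwvqcf" -> "hqghwvqcf" -> "hqghwvqcf" -> "fcqvwhgqh" -> "FCQVWHGQH" -> "FCQ" -> "FC"

"XQ"; "ZG"; "FC"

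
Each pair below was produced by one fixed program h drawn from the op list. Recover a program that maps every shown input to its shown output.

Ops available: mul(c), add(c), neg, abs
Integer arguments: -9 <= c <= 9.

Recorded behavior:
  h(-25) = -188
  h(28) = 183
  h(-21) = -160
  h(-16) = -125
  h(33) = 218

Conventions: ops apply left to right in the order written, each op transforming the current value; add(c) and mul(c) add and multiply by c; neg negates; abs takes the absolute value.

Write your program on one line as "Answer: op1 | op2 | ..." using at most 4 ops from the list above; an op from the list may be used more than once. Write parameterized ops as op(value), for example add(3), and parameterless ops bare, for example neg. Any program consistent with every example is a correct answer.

mul(-7) | neg | add(-7) | add(-6)

Check, running the answer program on each example:
  -25 -> 175 -> -175 -> -182 -> -188
  28 -> -196 -> 196 -> 189 -> 183
  -21 -> 147 -> -147 -> -154 -> -160
  -16 -> 112 -> -112 -> -119 -> -125
  33 -> -231 -> 231 -> 224 -> 218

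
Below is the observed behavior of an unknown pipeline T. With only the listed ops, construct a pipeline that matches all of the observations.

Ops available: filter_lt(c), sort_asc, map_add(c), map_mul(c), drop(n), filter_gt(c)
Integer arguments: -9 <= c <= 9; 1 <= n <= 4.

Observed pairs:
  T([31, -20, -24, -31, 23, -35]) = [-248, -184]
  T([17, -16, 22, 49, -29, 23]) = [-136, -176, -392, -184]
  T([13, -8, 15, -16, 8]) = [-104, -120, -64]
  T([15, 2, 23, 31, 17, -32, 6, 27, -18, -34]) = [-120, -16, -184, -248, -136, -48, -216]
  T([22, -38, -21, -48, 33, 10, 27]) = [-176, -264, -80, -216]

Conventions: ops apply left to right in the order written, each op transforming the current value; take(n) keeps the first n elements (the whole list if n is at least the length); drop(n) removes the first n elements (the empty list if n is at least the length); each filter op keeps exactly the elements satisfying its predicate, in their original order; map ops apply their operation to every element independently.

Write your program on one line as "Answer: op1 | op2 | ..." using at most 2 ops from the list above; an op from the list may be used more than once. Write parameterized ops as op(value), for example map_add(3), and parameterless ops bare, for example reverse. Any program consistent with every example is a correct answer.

filter_gt(-7) | map_mul(-8)

Check, running the answer program on each example:
  [31, -20, -24, -31, 23, -35] -> [31, 23] -> [-248, -184]
  [17, -16, 22, 49, -29, 23] -> [17, 22, 49, 23] -> [-136, -176, -392, -184]
  [13, -8, 15, -16, 8] -> [13, 15, 8] -> [-104, -120, -64]
  [15, 2, 23, 31, 17, -32, 6, 27, -18, -34] -> [15, 2, 23, 31, 17, 6, 27] -> [-120, -16, -184, -248, -136, -48, -216]
  [22, -38, -21, -48, 33, 10, 27] -> [22, 33, 10, 27] -> [-176, -264, -80, -216]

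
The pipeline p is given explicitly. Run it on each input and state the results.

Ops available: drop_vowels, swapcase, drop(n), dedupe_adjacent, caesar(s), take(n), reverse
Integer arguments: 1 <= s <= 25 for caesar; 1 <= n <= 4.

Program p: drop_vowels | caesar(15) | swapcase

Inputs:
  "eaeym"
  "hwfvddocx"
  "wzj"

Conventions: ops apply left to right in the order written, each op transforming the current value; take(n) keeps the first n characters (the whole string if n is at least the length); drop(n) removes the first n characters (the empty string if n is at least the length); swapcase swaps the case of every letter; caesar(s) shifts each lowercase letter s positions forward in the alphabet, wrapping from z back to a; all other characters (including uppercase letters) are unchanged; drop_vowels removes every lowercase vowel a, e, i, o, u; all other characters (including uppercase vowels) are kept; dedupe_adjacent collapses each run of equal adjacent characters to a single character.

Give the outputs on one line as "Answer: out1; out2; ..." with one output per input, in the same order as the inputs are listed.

Execution, op by op:
  "eaeym" -> "ym" -> "nb" -> "NB"
  "hwfvddocx" -> "hwfvddcx" -> "wlukssrm" -> "WLUKSSRM"
  "wzj" -> "wzj" -> "loy" -> "LOY"

"NB"; "WLUKSSRM"; "LOY"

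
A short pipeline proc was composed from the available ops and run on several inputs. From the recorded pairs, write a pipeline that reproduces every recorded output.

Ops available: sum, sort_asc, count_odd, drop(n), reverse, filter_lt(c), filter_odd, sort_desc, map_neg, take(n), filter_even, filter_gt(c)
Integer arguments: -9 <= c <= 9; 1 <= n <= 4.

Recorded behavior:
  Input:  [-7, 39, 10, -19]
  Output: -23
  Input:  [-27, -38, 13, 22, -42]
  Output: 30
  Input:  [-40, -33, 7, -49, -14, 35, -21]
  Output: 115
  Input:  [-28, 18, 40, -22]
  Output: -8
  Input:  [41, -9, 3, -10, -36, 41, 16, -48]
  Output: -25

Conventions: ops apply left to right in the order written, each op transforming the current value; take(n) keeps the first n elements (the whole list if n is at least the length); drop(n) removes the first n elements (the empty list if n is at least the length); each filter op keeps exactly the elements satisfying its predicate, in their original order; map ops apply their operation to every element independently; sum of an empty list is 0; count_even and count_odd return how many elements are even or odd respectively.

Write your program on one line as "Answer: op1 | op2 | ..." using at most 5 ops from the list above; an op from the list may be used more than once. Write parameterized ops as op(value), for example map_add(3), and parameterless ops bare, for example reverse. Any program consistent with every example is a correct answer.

take(4) | map_neg | reverse | sum

Check, running the answer program on each example:
  [-7, 39, 10, -19] -> [-7, 39, 10, -19] -> [7, -39, -10, 19] -> [19, -10, -39, 7] -> -23
  [-27, -38, 13, 22, -42] -> [-27, -38, 13, 22] -> [27, 38, -13, -22] -> [-22, -13, 38, 27] -> 30
  [-40, -33, 7, -49, -14, 35, -21] -> [-40, -33, 7, -49] -> [40, 33, -7, 49] -> [49, -7, 33, 40] -> 115
  [-28, 18, 40, -22] -> [-28, 18, 40, -22] -> [28, -18, -40, 22] -> [22, -40, -18, 28] -> -8
  [41, -9, 3, -10, -36, 41, 16, -48] -> [41, -9, 3, -10] -> [-41, 9, -3, 10] -> [10, -3, 9, -41] -> -25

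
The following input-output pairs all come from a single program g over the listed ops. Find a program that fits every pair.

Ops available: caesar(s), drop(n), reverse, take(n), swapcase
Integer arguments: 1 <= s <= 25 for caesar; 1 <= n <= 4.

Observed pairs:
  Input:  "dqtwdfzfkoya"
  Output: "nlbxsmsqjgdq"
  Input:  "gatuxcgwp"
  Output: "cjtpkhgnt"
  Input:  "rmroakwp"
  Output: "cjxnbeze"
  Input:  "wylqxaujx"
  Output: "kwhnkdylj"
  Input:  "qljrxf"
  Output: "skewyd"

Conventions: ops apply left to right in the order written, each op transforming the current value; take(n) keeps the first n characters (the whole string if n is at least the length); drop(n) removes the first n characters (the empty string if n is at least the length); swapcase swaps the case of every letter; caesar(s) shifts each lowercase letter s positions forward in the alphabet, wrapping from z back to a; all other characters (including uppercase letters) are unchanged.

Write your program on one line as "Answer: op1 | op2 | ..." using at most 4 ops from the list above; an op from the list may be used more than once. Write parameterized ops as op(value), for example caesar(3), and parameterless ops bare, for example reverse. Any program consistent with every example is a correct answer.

caesar(10) | reverse | caesar(3)

Check, running the answer program on each example:
  "dqtwdfzfkoya" -> "nadgnpjpuyik" -> "kiyupjpngdan" -> "nlbxsmsqjgdq"
  "gatuxcgwp" -> "qkdehmqgz" -> "zgqmhedkq" -> "cjtpkhgnt"
  "rmroakwp" -> "bwbykugz" -> "zgukybwb" -> "cjxnbeze"
  "wylqxaujx" -> "givahketh" -> "htekhavig" -> "kwhnkdylj"
  "qljrxf" -> "avtbhp" -> "phbtva" -> "skewyd"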